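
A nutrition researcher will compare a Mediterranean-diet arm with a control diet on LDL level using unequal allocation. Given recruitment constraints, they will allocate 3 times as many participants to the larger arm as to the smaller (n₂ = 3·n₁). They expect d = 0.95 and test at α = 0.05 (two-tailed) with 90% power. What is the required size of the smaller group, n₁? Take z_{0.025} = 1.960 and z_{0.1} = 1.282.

With allocation ratio k = n₂/n₁ = 3, Var(x̄₁−x̄₂) = σ²(1/n₁ + 1/(k·n₁)) = σ²·(k+1)/(k·n₁).
So n₁ = (1 + 1/k)·((z_{α/2} + z_β)/d)² = 1.333 × (3.242/0.95)².
n₁ = 1.333 × 11.65 = 15.5.
Round up: n₁ = 16, giving n₂ = 3 × 16 = 48.

n₁ = 16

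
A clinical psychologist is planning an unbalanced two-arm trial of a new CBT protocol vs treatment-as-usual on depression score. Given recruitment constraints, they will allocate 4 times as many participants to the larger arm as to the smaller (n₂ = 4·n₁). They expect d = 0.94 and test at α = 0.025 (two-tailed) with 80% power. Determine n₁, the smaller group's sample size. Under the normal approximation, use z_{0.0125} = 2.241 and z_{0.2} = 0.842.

n₁ = 14

With allocation ratio k = n₂/n₁ = 4, Var(x̄₁−x̄₂) = σ²(1/n₁ + 1/(k·n₁)) = σ²·(k+1)/(k·n₁).
So n₁ = (1 + 1/k)·((z_{α/2} + z_β)/d)² = 1.250 × (3.083/0.94)².
n₁ = 1.250 × 10.76 = 13.4.
Round up: n₁ = 14, giving n₂ = 4 × 14 = 56.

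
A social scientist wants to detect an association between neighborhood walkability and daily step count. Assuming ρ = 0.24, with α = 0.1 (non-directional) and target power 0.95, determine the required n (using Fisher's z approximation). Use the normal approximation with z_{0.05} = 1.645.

Fisher's z: C = ½·ln((1+r)/(1−r)) = ½·ln(1.6316) = 0.2448.
n = ((z_{α/2} + z_β)/C)² + 3.
(1.645 + 1.645) / 0.2448 = 3.290 / 0.2448 = 13.440.
n = 13.440² + 3 = 180.62 + 3 = 183.6.
Round up.

n = 184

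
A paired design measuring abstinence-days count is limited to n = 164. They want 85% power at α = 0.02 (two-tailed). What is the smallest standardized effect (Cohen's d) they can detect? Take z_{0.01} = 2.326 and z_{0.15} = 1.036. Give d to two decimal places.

For a single sample (or paired design) of n = 164: d_min = (z_{α/2} + z_β)/√n.
z-sum = 2.326 + 1.036 = 3.362.
d_min = 3.362 / √164 = 3.362 / 12.806 = 0.263.

d_min ≈ 0.26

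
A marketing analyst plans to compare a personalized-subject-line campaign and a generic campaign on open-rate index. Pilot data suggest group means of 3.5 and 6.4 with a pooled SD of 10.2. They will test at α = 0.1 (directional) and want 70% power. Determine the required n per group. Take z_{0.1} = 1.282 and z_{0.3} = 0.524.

Cohen's d = |M₁ − M₂| / SD_pooled = |3.5 − 6.4| / 10.2 = 2.9 / 10.2 = 0.284.
For two independent groups with equal n: n = 2·((z_{α} + z_β) / d)².
z_{α} + z_β = 1.282 + 0.524 = 1.806.
n = 2 × (1.806 / 0.284)² = 2 × 6.359² = 2 × 40.44 = 80.9.
Round up to the next whole participant.

n = 81 per group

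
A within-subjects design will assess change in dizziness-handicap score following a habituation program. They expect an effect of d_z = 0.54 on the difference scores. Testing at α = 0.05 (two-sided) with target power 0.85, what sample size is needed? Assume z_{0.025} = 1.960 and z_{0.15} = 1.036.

n = 31 pairs

For a paired (one-sample on differences) test: n = ((z_{α/2} + z_β) / d)².
z_{α/2} + z_β = 1.960 + 1.036 = 2.996.
n = (2.996 / 0.54)² = 5.548² = 30.78.
Round up.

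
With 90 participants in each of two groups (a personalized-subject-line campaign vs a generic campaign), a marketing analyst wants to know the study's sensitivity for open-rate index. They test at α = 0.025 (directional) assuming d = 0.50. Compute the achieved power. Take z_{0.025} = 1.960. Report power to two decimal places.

power ≈ 0.92

For two equal groups, power = Φ(d·√(n/2) − z_{α}).
d·√(n/2) = 0.50 × √(90/2) = 0.50 × 6.708 = 3.354.
z_β = 3.354 − 1.960 = 1.394.
Power = Φ(1.394) = 0.918.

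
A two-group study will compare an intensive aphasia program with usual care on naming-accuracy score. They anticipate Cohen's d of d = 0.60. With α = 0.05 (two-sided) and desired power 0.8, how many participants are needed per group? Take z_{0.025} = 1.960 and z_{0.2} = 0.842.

n = 44 per group

For two independent groups with equal n: n = 2·((z_{α/2} + z_β) / d)².
z_{α/2} + z_β = 1.960 + 0.842 = 2.802.
n = 2 × (2.802 / 0.60)² = 2 × 4.670² = 2 × 21.81 = 43.6.
Round up to the next whole participant.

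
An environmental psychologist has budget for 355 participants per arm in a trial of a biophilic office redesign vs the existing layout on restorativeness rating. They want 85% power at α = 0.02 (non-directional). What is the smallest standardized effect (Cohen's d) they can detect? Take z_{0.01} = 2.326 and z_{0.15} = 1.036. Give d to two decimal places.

For two independent groups of n = 355 each: d_min = (z_{α/2} + z_β)·√(2/n).
z-sum = 2.326 + 1.036 = 3.362.
d_min = 3.362 × √(2/355) = 3.362 × 0.0751 = 0.252.

d_min ≈ 0.25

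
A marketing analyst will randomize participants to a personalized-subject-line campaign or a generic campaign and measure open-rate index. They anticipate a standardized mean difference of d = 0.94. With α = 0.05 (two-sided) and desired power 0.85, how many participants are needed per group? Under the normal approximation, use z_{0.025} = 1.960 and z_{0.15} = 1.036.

For two independent groups with equal n: n = 2·((z_{α/2} + z_β) / d)².
z_{α/2} + z_β = 1.960 + 1.036 = 2.996.
n = 2 × (2.996 / 0.94)² = 2 × 3.187² = 2 × 10.16 = 20.3.
Round up to the next whole participant.

n = 21 per group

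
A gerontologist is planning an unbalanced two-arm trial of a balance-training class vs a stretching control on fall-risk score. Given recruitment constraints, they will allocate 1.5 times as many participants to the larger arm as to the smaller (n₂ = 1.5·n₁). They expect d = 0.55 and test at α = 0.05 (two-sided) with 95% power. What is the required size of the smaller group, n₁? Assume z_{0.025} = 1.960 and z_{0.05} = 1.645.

With allocation ratio k = n₂/n₁ = 1.5, Var(x̄₁−x̄₂) = σ²(1/n₁ + 1/(k·n₁)) = σ²·(k+1)/(k·n₁).
So n₁ = (1 + 1/k)·((z_{α/2} + z_β)/d)² = 1.667 × (3.605/0.55)².
n₁ = 1.667 × 42.96 = 71.6.
Round up: n₁ = 72, giving n₂ = 1.5 × 72 = 108.

n₁ = 72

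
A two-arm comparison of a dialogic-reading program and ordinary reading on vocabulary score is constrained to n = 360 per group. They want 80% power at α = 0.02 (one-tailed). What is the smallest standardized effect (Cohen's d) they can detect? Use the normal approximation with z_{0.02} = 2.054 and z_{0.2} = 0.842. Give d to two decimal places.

d_min ≈ 0.22

For two independent groups of n = 360 each: d_min = (z_{α} + z_β)·√(2/n).
z-sum = 2.054 + 0.842 = 2.896.
d_min = 2.896 × √(2/360) = 2.896 × 0.0745 = 0.216.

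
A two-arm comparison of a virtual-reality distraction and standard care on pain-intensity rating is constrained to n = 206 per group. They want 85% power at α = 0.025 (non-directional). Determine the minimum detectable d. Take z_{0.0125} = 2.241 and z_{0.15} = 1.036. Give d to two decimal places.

d_min ≈ 0.32

For two independent groups of n = 206 each: d_min = (z_{α/2} + z_β)·√(2/n).
z-sum = 2.241 + 1.036 = 3.277.
d_min = 3.277 × √(2/206) = 3.277 × 0.0985 = 0.323.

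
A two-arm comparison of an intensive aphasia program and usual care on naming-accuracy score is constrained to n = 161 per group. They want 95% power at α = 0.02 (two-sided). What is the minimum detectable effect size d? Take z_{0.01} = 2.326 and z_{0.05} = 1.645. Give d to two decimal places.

d_min ≈ 0.44

For two independent groups of n = 161 each: d_min = (z_{α/2} + z_β)·√(2/n).
z-sum = 2.326 + 1.645 = 3.971.
d_min = 3.971 × √(2/161) = 3.971 × 0.1115 = 0.443.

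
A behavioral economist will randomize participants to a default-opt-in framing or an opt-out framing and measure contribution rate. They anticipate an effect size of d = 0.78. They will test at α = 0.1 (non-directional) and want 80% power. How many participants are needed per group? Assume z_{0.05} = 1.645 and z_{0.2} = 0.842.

n = 21 per group

For two independent groups with equal n: n = 2·((z_{α/2} + z_β) / d)².
z_{α/2} + z_β = 1.645 + 0.842 = 2.487.
n = 2 × (2.487 / 0.78)² = 2 × 3.188² = 2 × 10.17 = 20.3.
Round up to the next whole participant.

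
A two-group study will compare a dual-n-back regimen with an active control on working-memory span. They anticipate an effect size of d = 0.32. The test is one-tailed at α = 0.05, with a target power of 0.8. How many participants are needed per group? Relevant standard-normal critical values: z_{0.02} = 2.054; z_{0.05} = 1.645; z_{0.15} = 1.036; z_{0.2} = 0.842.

For two independent groups with equal n: n = 2·((z_{α} + z_β) / d)².
z_{α} + z_β = 1.645 + 0.842 = 2.487.
n = 2 × (2.487 / 0.32)² = 2 × 7.772² = 2 × 60.40 = 120.8.
Round up to the next whole participant.

n = 121 per group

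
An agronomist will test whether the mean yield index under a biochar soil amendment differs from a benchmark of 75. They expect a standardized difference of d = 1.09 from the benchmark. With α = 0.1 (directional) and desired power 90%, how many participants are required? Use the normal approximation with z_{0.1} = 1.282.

For a one-sample test: n = ((z_{α} + z_β) / d)².
z_{α} + z_β = 1.282 + 1.282 = 2.564.
n = (2.564 / 1.09)² = 2.352² = 5.53.
Round up.

n = 6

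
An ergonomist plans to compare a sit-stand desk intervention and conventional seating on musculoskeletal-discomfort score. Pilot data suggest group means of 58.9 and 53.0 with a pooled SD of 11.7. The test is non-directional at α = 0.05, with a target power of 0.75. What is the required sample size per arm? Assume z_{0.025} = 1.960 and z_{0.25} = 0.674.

Cohen's d = |M₁ − M₂| / SD_pooled = |58.9 − 53.0| / 11.7 = 5.9 / 11.7 = 0.504.
For two independent groups with equal n: n = 2·((z_{α/2} + z_β) / d)².
z_{α/2} + z_β = 1.960 + 0.674 = 2.634.
n = 2 × (2.634 / 0.504)² = 2 × 5.226² = 2 × 27.31 = 54.6.
Round up to the next whole participant.

n = 55 per group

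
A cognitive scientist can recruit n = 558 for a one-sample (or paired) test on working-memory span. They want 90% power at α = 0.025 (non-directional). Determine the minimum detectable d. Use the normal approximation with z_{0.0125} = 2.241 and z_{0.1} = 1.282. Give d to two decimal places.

d_min ≈ 0.15

For a single sample (or paired design) of n = 558: d_min = (z_{α/2} + z_β)/√n.
z-sum = 2.241 + 1.282 = 3.523.
d_min = 3.523 / √558 = 3.523 / 23.622 = 0.149.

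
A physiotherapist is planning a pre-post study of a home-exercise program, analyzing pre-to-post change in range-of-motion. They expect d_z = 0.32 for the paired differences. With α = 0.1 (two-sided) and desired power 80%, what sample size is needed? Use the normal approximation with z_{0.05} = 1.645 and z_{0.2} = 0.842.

n = 61 pairs

For a paired (one-sample on differences) test: n = ((z_{α/2} + z_β) / d)².
z_{α/2} + z_β = 1.645 + 0.842 = 2.487.
n = (2.487 / 0.32)² = 7.772² = 60.40.
Round up.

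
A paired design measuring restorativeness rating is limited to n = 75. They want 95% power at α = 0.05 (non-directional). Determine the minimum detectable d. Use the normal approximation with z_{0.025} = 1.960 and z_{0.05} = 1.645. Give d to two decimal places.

d_min ≈ 0.42

For a single sample (or paired design) of n = 75: d_min = (z_{α/2} + z_β)/√n.
z-sum = 1.960 + 1.645 = 3.605.
d_min = 3.605 / √75 = 3.605 / 8.660 = 0.416.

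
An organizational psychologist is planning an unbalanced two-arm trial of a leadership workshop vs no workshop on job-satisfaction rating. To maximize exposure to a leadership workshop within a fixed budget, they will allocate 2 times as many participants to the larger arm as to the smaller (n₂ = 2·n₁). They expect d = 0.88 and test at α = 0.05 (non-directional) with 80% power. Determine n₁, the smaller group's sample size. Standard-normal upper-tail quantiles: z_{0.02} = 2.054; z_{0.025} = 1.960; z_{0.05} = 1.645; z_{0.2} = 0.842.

n₁ = 16

With allocation ratio k = n₂/n₁ = 2, Var(x̄₁−x̄₂) = σ²(1/n₁ + 1/(k·n₁)) = σ²·(k+1)/(k·n₁).
So n₁ = (1 + 1/k)·((z_{α/2} + z_β)/d)² = 1.500 × (2.802/0.88)².
n₁ = 1.500 × 10.14 = 15.2.
Round up: n₁ = 16, giving n₂ = 2 × 16 = 32.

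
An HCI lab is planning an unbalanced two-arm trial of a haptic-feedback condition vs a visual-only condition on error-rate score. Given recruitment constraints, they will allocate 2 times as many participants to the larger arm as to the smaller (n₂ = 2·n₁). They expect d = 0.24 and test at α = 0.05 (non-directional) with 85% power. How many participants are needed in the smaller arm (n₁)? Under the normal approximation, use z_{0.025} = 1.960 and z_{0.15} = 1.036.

n₁ = 234

With allocation ratio k = n₂/n₁ = 2, Var(x̄₁−x̄₂) = σ²(1/n₁ + 1/(k·n₁)) = σ²·(k+1)/(k·n₁).
So n₁ = (1 + 1/k)·((z_{α/2} + z_β)/d)² = 1.500 × (2.996/0.24)².
n₁ = 1.500 × 155.83 = 233.8.
Round up: n₁ = 234, giving n₂ = 2 × 234 = 468.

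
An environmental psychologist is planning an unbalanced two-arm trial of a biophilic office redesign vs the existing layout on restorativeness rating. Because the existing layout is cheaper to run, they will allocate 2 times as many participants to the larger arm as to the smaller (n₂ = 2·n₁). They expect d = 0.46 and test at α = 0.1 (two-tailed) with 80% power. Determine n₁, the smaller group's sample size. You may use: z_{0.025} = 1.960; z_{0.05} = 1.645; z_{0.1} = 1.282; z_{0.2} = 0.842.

With allocation ratio k = n₂/n₁ = 2, Var(x̄₁−x̄₂) = σ²(1/n₁ + 1/(k·n₁)) = σ²·(k+1)/(k·n₁).
So n₁ = (1 + 1/k)·((z_{α/2} + z_β)/d)² = 1.500 × (2.487/0.46)².
n₁ = 1.500 × 29.23 = 43.8.
Round up: n₁ = 44, giving n₂ = 2 × 44 = 88.

n₁ = 44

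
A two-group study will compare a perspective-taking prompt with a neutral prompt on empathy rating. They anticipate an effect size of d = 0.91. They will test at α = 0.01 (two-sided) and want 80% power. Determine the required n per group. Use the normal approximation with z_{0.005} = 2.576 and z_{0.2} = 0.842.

n = 29 per group

For two independent groups with equal n: n = 2·((z_{α/2} + z_β) / d)².
z_{α/2} + z_β = 2.576 + 0.842 = 3.418.
n = 2 × (3.418 / 0.91)² = 2 × 3.756² = 2 × 14.11 = 28.2.
Round up to the next whole participant.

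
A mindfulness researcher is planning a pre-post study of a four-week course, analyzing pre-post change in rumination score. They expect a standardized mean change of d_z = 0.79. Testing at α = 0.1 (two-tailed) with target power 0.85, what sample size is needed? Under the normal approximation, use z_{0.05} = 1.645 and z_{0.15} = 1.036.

n = 12 pairs

For a paired (one-sample on differences) test: n = ((z_{α/2} + z_β) / d)².
z_{α/2} + z_β = 1.645 + 1.036 = 2.681.
n = (2.681 / 0.79)² = 3.394² = 11.52.
Round up.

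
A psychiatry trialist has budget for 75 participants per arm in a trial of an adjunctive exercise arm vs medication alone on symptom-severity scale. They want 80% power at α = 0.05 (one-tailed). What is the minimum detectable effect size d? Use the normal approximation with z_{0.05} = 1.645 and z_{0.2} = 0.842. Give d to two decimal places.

d_min ≈ 0.41

For two independent groups of n = 75 each: d_min = (z_{α} + z_β)·√(2/n).
z-sum = 1.645 + 0.842 = 2.487.
d_min = 2.487 × √(2/75) = 2.487 × 0.1633 = 0.406.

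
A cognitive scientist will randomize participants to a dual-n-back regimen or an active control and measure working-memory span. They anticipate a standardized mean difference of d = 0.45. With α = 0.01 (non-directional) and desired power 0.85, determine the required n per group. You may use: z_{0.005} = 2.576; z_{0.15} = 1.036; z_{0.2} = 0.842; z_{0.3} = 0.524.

For two independent groups with equal n: n = 2·((z_{α/2} + z_β) / d)².
z_{α/2} + z_β = 2.576 + 1.036 = 3.612.
n = 2 × (3.612 / 0.45)² = 2 × 8.027² = 2 × 64.43 = 128.9.
Round up to the next whole participant.

n = 129 per group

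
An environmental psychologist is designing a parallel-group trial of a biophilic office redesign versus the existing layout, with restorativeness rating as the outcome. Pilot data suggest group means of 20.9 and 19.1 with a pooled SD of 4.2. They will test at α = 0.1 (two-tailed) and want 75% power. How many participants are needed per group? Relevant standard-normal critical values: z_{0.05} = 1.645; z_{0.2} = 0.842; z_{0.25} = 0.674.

Cohen's d = |M₁ − M₂| / SD_pooled = |20.9 − 19.1| / 4.2 = 1.8 / 4.2 = 0.429.
For two independent groups with equal n: n = 2·((z_{α/2} + z_β) / d)².
z_{α/2} + z_β = 1.645 + 0.674 = 2.319.
n = 2 × (2.319 / 0.429)² = 2 × 5.406² = 2 × 29.22 = 58.4.
Round up to the next whole participant.

n = 59 per group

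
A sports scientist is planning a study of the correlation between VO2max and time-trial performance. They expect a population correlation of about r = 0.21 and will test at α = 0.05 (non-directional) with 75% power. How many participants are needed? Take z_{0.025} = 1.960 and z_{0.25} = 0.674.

n = 156

Fisher's z: C = ½·ln((1+r)/(1−r)) = ½·ln(1.5316) = 0.2132.
n = ((z_{α/2} + z_β)/C)² + 3.
(1.960 + 0.674) / 0.2132 = 2.634 / 0.2132 = 12.355.
n = 12.355² + 3 = 152.64 + 3 = 155.6.
Round up.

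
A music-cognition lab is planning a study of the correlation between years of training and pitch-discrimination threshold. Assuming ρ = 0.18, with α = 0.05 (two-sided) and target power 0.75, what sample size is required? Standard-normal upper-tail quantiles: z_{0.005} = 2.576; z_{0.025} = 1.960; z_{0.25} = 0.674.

n = 213

Fisher's z: C = ½·ln((1+r)/(1−r)) = ½·ln(1.4390) = 0.1820.
n = ((z_{α/2} + z_β)/C)² + 3.
(1.960 + 0.674) / 0.1820 = 2.634 / 0.1820 = 14.473.
n = 14.473² + 3 = 209.45 + 3 = 212.5.
Round up.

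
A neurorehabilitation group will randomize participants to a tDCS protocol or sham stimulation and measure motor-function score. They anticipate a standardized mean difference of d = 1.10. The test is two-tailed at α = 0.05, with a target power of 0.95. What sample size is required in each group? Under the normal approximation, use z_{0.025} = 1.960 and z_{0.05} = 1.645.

n = 22 per group

For two independent groups with equal n: n = 2·((z_{α/2} + z_β) / d)².
z_{α/2} + z_β = 1.960 + 1.645 = 3.605.
n = 2 × (3.605 / 1.10)² = 2 × 3.277² = 2 × 10.74 = 21.5.
Round up to the next whole participant.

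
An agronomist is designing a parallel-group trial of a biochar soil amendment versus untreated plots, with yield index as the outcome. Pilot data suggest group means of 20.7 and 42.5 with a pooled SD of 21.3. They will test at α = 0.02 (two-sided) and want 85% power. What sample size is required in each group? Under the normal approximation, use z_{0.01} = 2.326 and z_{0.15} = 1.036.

n = 22 per group

Cohen's d = |M₁ − M₂| / SD_pooled = |20.7 − 42.5| / 21.3 = 21.8 / 21.3 = 1.023.
For two independent groups with equal n: n = 2·((z_{α/2} + z_β) / d)².
z_{α/2} + z_β = 2.326 + 1.036 = 3.362.
n = 2 × (3.362 / 1.023)² = 2 × 3.286² = 2 × 10.80 = 21.6.
Round up to the next whole participant.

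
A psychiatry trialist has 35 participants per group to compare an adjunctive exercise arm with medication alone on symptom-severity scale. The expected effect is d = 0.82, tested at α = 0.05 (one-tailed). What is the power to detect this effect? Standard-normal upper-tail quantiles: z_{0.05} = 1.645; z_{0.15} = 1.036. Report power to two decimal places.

For two equal groups, power = Φ(d·√(n/2) − z_{α}).
d·√(n/2) = 0.82 × √(35/2) = 0.82 × 4.183 = 3.430.
z_β = 3.430 − 1.645 = 1.785.
Power = Φ(1.785) = 0.963.

power ≈ 0.96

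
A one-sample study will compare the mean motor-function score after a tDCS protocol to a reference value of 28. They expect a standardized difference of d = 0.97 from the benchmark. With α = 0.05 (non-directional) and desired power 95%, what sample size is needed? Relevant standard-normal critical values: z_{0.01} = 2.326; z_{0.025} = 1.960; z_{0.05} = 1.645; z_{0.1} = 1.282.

n = 14

For a one-sample test: n = ((z_{α/2} + z_β) / d)².
z_{α/2} + z_β = 1.960 + 1.645 = 3.605.
n = (3.605 / 0.97)² = 3.716² = 13.81.
Round up.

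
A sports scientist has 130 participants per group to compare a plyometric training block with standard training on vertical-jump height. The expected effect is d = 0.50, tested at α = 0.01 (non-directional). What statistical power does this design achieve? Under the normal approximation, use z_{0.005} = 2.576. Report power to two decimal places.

For two equal groups, power = Φ(d·√(n/2) − z_{α/2}).
d·√(n/2) = 0.50 × √(130/2) = 0.50 × 8.062 = 4.031.
z_β = 4.031 − 2.576 = 1.455.
Power = Φ(1.455) = 0.927.

power ≈ 0.93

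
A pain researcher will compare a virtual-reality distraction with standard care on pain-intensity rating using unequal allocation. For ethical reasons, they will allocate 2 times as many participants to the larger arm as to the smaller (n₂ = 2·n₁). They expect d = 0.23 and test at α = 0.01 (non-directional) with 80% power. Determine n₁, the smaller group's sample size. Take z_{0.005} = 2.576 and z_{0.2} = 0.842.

With allocation ratio k = n₂/n₁ = 2, Var(x̄₁−x̄₂) = σ²(1/n₁ + 1/(k·n₁)) = σ²·(k+1)/(k·n₁).
So n₁ = (1 + 1/k)·((z_{α/2} + z_β)/d)² = 1.500 × (3.418/0.23)².
n₁ = 1.500 × 220.85 = 331.3.
Round up: n₁ = 332, giving n₂ = 2 × 332 = 664.

n₁ = 332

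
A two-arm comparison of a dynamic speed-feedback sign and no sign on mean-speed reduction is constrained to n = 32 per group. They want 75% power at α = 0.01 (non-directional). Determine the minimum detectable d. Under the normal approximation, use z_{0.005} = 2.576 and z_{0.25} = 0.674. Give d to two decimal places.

d_min ≈ 0.81

For two independent groups of n = 32 each: d_min = (z_{α/2} + z_β)·√(2/n).
z-sum = 2.576 + 0.674 = 3.250.
d_min = 3.250 × √(2/32) = 3.250 × 0.2500 = 0.812.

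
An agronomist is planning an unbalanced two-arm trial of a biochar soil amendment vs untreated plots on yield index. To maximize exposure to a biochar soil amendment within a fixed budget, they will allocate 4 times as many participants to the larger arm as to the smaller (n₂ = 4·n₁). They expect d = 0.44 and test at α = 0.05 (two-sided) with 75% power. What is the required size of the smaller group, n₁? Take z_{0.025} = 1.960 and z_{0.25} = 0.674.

n₁ = 45

With allocation ratio k = n₂/n₁ = 4, Var(x̄₁−x̄₂) = σ²(1/n₁ + 1/(k·n₁)) = σ²·(k+1)/(k·n₁).
So n₁ = (1 + 1/k)·((z_{α/2} + z_β)/d)² = 1.250 × (2.634/0.44)².
n₁ = 1.250 × 35.84 = 44.8.
Round up: n₁ = 45, giving n₂ = 4 × 45 = 180.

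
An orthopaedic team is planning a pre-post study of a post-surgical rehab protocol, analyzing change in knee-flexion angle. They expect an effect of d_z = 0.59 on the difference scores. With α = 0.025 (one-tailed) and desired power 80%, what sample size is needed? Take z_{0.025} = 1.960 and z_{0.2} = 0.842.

n = 23 pairs

For a paired (one-sample on differences) test: n = ((z_{α} + z_β) / d)².
z_{α} + z_β = 1.960 + 0.842 = 2.802.
n = (2.802 / 0.59)² = 4.749² = 22.55.
Round up.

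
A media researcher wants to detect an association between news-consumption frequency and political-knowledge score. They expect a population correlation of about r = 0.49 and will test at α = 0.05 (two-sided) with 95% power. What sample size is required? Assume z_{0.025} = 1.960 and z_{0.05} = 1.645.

Fisher's z: C = ½·ln((1+r)/(1−r)) = ½·ln(2.9216) = 0.5361.
n = ((z_{α/2} + z_β)/C)² + 3.
(1.960 + 1.645) / 0.5361 = 3.605 / 0.5361 = 6.724.
n = 6.724² + 3 = 45.22 + 3 = 48.2.
Round up.

n = 49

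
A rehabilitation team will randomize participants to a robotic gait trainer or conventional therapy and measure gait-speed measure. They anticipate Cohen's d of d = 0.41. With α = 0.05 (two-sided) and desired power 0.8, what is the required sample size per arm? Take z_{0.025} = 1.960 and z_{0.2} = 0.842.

n = 94 per group

For two independent groups with equal n: n = 2·((z_{α/2} + z_β) / d)².
z_{α/2} + z_β = 1.960 + 0.842 = 2.802.
n = 2 × (2.802 / 0.41)² = 2 × 6.834² = 2 × 46.71 = 93.4.
Round up to the next whole participant.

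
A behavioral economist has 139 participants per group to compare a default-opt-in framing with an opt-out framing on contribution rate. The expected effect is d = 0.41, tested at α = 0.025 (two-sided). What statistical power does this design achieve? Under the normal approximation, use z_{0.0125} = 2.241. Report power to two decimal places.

For two equal groups, power = Φ(d·√(n/2) − z_{α/2}).
d·√(n/2) = 0.41 × √(139/2) = 0.41 × 8.337 = 3.418.
z_β = 3.418 − 2.241 = 1.177.
Power = Φ(1.177) = 0.880.

power ≈ 0.88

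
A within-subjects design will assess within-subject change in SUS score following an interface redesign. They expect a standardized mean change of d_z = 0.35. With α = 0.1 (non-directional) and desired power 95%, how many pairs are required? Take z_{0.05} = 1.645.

For a paired (one-sample on differences) test: n = ((z_{α/2} + z_β) / d)².
z_{α/2} + z_β = 1.645 + 1.645 = 3.290.
n = (3.290 / 0.35)² = 9.400² = 88.36.
Round up.

n = 89 pairs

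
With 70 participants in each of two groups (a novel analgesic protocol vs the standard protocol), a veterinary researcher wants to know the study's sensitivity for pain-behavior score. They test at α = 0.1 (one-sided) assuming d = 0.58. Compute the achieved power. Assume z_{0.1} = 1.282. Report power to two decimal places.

power ≈ 0.98

For two equal groups, power = Φ(d·√(n/2) − z_{α}).
d·√(n/2) = 0.58 × √(70/2) = 0.58 × 5.916 = 3.431.
z_β = 3.431 − 1.282 = 2.149.
Power = Φ(2.149) = 0.984.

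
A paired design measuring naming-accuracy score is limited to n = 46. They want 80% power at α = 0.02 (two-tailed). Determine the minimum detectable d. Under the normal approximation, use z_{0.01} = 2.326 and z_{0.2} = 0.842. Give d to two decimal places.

d_min ≈ 0.47

For a single sample (or paired design) of n = 46: d_min = (z_{α/2} + z_β)/√n.
z-sum = 2.326 + 0.842 = 3.168.
d_min = 3.168 / √46 = 3.168 / 6.782 = 0.467.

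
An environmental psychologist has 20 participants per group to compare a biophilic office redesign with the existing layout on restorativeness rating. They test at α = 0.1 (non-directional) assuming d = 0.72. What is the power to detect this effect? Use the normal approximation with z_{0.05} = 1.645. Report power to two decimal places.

power ≈ 0.74

For two equal groups, power = Φ(d·√(n/2) − z_{α/2}).
d·√(n/2) = 0.72 × √(20/2) = 0.72 × 3.162 = 2.277.
z_β = 2.277 − 1.645 = 0.632.
Power = Φ(0.632) = 0.736.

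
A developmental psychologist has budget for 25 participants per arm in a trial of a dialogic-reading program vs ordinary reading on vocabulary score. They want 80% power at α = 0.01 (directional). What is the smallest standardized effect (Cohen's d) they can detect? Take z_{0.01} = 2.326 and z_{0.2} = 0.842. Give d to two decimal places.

For two independent groups of n = 25 each: d_min = (z_{α} + z_β)·√(2/n).
z-sum = 2.326 + 0.842 = 3.168.
d_min = 3.168 × √(2/25) = 3.168 × 0.2828 = 0.896.

d_min ≈ 0.90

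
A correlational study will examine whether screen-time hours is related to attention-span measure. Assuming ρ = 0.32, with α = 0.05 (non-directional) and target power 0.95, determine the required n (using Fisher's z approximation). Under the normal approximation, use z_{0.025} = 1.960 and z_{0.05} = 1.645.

n = 122

Fisher's z: C = ½·ln((1+r)/(1−r)) = ½·ln(1.9412) = 0.3316.
n = ((z_{α/2} + z_β)/C)² + 3.
(1.960 + 1.645) / 0.3316 = 3.605 / 0.3316 = 10.872.
n = 10.872² + 3 = 118.19 + 3 = 121.2.
Round up.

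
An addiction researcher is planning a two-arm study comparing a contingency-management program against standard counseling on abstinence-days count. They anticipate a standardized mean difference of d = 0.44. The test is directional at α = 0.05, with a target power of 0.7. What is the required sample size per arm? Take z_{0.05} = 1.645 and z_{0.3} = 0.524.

n = 49 per group

For two independent groups with equal n: n = 2·((z_{α} + z_β) / d)².
z_{α} + z_β = 1.645 + 0.524 = 2.169.
n = 2 × (2.169 / 0.44)² = 2 × 4.930² = 2 × 24.30 = 48.6.
Round up to the next whole participant.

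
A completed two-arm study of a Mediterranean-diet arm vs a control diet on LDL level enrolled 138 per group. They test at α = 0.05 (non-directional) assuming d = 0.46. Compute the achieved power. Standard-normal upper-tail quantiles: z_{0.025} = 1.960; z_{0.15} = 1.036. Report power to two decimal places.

For two equal groups, power = Φ(d·√(n/2) − z_{α/2}).
d·√(n/2) = 0.46 × √(138/2) = 0.46 × 8.307 = 3.821.
z_β = 3.821 − 1.960 = 1.861.
Power = Φ(1.861) = 0.969.

power ≈ 0.97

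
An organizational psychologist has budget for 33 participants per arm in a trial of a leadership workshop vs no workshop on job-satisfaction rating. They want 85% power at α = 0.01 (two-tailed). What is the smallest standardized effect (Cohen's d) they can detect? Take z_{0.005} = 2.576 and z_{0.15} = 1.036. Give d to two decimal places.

d_min ≈ 0.89

For two independent groups of n = 33 each: d_min = (z_{α/2} + z_β)·√(2/n).
z-sum = 2.576 + 1.036 = 3.612.
d_min = 3.612 × √(2/33) = 3.612 × 0.2462 = 0.889.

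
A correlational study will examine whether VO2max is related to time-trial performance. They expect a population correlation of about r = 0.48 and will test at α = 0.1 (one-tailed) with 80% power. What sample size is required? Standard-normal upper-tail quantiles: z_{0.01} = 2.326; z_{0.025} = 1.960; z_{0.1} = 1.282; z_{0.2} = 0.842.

Fisher's z: C = ½·ln((1+r)/(1−r)) = ½·ln(2.8462) = 0.5230.
n = ((z_{α} + z_β)/C)² + 3.
(1.282 + 0.842) / 0.5230 = 2.124 / 0.5230 = 4.061.
n = 4.061² + 3 = 16.49 + 3 = 19.5.
Round up.

n = 20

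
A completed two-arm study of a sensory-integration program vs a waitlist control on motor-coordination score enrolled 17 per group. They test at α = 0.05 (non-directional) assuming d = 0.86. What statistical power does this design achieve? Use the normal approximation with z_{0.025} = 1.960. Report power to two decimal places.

power ≈ 0.71

For two equal groups, power = Φ(d·√(n/2) − z_{α/2}).
d·√(n/2) = 0.86 × √(17/2) = 0.86 × 2.915 = 2.507.
z_β = 2.507 − 1.960 = 0.547.
Power = Φ(0.547) = 0.708.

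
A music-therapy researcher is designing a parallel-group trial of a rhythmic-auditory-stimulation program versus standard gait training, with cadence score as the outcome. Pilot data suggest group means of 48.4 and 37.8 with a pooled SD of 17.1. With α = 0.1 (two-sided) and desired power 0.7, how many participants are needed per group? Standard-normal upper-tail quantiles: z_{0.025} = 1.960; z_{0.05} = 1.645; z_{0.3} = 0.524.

Cohen's d = |M₁ − M₂| / SD_pooled = |48.4 − 37.8| / 17.1 = 10.6 / 17.1 = 0.620.
For two independent groups with equal n: n = 2·((z_{α/2} + z_β) / d)².
z_{α/2} + z_β = 1.645 + 0.524 = 2.169.
n = 2 × (2.169 / 0.620)² = 2 × 3.498² = 2 × 12.24 = 24.5.
Round up to the next whole participant.

n = 25 per group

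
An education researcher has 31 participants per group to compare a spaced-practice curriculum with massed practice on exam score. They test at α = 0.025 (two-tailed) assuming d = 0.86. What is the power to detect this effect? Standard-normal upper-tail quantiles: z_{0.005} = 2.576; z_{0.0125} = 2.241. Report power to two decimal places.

For two equal groups, power = Φ(d·√(n/2) − z_{α/2}).
d·√(n/2) = 0.86 × √(31/2) = 0.86 × 3.937 = 3.386.
z_β = 3.386 − 2.241 = 1.145.
Power = Φ(1.145) = 0.874.

power ≈ 0.87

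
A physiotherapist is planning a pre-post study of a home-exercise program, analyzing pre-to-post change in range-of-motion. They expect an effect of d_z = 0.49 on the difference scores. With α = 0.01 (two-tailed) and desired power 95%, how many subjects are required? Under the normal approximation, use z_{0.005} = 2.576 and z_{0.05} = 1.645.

n = 75 pairs

For a paired (one-sample on differences) test: n = ((z_{α/2} + z_β) / d)².
z_{α/2} + z_β = 2.576 + 1.645 = 4.221.
n = (4.221 / 0.49)² = 8.614² = 74.21.
Round up.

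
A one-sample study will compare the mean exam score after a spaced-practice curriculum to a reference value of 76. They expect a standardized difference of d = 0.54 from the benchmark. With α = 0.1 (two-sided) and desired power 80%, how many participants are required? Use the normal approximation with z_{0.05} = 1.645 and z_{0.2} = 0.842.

n = 22

For a one-sample test: n = ((z_{α/2} + z_β) / d)².
z_{α/2} + z_β = 1.645 + 0.842 = 2.487.
n = (2.487 / 0.54)² = 4.606² = 21.21.
Round up.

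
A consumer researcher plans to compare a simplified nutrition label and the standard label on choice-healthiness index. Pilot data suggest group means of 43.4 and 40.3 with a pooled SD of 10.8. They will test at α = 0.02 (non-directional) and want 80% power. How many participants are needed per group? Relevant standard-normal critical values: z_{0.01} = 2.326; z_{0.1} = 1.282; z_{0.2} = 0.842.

Cohen's d = |M₁ − M₂| / SD_pooled = |43.4 − 40.3| / 10.8 = 3.1 / 10.8 = 0.287.
For two independent groups with equal n: n = 2·((z_{α/2} + z_β) / d)².
z_{α/2} + z_β = 2.326 + 0.842 = 3.168.
n = 2 × (3.168 / 0.287)² = 2 × 11.038² = 2 × 121.84 = 243.7.
Round up to the next whole participant.

n = 244 per group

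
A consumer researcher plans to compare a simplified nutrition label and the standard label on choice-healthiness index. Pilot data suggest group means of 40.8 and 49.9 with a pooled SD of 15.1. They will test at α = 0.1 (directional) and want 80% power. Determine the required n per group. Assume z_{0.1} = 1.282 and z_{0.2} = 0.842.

Cohen's d = |M₁ − M₂| / SD_pooled = |40.8 − 49.9| / 15.1 = 9.1 / 15.1 = 0.603.
For two independent groups with equal n: n = 2·((z_{α} + z_β) / d)².
z_{α} + z_β = 1.282 + 0.842 = 2.124.
n = 2 × (2.124 / 0.603)² = 2 × 3.522² = 2 × 12.41 = 24.8.
Round up to the next whole participant.

n = 25 per group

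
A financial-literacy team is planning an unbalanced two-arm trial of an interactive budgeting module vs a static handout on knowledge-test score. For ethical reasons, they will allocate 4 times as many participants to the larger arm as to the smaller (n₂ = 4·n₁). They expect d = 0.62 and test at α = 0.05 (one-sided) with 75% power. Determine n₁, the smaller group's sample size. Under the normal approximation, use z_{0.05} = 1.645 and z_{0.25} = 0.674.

n₁ = 18

With allocation ratio k = n₂/n₁ = 4, Var(x̄₁−x̄₂) = σ²(1/n₁ + 1/(k·n₁)) = σ²·(k+1)/(k·n₁).
So n₁ = (1 + 1/k)·((z_{α} + z_β)/d)² = 1.250 × (2.319/0.62)².
n₁ = 1.250 × 13.99 = 17.5.
Round up: n₁ = 18, giving n₂ = 4 × 18 = 72.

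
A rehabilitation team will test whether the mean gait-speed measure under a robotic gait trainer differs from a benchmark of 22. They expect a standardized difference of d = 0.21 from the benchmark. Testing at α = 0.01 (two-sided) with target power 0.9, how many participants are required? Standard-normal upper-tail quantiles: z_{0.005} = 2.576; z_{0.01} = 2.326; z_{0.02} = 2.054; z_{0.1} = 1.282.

For a one-sample test: n = ((z_{α/2} + z_β) / d)².
z_{α/2} + z_β = 2.576 + 1.282 = 3.858.
n = (3.858 / 0.21)² = 18.371² = 337.51.
Round up.

n = 338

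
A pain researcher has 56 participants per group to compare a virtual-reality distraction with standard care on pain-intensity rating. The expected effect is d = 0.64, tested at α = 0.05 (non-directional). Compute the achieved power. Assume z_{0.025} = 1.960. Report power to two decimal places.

power ≈ 0.92

For two equal groups, power = Φ(d·√(n/2) − z_{α/2}).
d·√(n/2) = 0.64 × √(56/2) = 0.64 × 5.292 = 3.387.
z_β = 3.387 − 1.960 = 1.427.
Power = Φ(1.427) = 0.923.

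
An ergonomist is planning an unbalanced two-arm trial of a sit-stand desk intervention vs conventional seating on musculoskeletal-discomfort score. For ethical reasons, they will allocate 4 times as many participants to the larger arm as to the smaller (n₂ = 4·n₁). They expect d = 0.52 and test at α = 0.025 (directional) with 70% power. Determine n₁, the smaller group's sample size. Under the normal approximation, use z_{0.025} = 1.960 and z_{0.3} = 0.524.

n₁ = 29

With allocation ratio k = n₂/n₁ = 4, Var(x̄₁−x̄₂) = σ²(1/n₁ + 1/(k·n₁)) = σ²·(k+1)/(k·n₁).
So n₁ = (1 + 1/k)·((z_{α} + z_β)/d)² = 1.250 × (2.484/0.52)².
n₁ = 1.250 × 22.82 = 28.5.
Round up: n₁ = 29, giving n₂ = 4 × 29 = 116.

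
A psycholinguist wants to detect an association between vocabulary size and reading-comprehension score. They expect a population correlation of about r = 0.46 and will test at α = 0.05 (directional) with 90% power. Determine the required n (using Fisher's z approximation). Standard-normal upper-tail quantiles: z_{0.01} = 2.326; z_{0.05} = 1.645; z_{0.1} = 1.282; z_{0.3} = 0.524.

n = 38

Fisher's z: C = ½·ln((1+r)/(1−r)) = ½·ln(2.7037) = 0.4973.
n = ((z_{α} + z_β)/C)² + 3.
(1.645 + 1.282) / 0.4973 = 2.927 / 0.4973 = 5.886.
n = 5.886² + 3 = 34.64 + 3 = 37.6.
Round up.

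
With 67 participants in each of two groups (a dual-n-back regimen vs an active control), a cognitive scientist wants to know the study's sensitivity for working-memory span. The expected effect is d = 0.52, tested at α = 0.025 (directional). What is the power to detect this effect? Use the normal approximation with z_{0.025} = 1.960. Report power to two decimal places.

For two equal groups, power = Φ(d·√(n/2) − z_{α}).
d·√(n/2) = 0.52 × √(67/2) = 0.52 × 5.788 = 3.010.
z_β = 3.010 − 1.960 = 1.050.
Power = Φ(1.050) = 0.853.

power ≈ 0.85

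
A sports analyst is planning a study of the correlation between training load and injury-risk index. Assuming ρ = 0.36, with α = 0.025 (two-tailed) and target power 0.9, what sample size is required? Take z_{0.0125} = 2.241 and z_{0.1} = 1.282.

n = 91

Fisher's z: C = ½·ln((1+r)/(1−r)) = ½·ln(2.1250) = 0.3769.
n = ((z_{α/2} + z_β)/C)² + 3.
(2.241 + 1.282) / 0.3769 = 3.523 / 0.3769 = 9.347.
n = 9.347² + 3 = 87.37 + 3 = 90.4.
Round up.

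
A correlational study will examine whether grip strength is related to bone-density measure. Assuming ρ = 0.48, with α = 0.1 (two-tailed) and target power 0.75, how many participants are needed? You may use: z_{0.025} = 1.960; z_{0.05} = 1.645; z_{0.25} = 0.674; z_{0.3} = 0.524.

Fisher's z: C = ½·ln((1+r)/(1−r)) = ½·ln(2.8462) = 0.5230.
n = ((z_{α/2} + z_β)/C)² + 3.
(1.645 + 0.674) / 0.5230 = 2.319 / 0.5230 = 4.434.
n = 4.434² + 3 = 19.66 + 3 = 22.7.
Round up.

n = 23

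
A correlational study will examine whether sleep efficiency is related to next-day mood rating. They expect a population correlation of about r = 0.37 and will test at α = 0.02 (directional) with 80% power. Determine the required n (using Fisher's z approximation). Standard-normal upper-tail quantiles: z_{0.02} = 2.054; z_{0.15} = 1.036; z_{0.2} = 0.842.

n = 59

Fisher's z: C = ½·ln((1+r)/(1−r)) = ½·ln(2.1746) = 0.3884.
n = ((z_{α} + z_β)/C)² + 3.
(2.054 + 0.842) / 0.3884 = 2.896 / 0.3884 = 7.456.
n = 7.456² + 3 = 55.60 + 3 = 58.6.
Round up.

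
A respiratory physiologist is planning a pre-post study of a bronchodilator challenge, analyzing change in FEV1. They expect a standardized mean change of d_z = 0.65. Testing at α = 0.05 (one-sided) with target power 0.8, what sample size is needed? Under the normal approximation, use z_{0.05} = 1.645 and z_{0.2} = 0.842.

n = 15 pairs

For a paired (one-sample on differences) test: n = ((z_{α} + z_β) / d)².
z_{α} + z_β = 1.645 + 0.842 = 2.487.
n = (2.487 / 0.65)² = 3.826² = 14.64.
Round up.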